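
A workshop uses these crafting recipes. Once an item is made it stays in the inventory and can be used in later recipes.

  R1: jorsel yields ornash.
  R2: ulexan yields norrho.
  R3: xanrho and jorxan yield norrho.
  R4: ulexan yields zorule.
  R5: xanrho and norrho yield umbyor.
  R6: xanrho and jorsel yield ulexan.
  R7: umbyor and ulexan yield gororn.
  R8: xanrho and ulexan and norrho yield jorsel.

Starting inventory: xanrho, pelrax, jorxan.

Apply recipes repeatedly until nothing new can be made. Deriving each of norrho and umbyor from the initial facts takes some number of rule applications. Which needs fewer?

norrho

norrho: xanrho and jorxan → norrho (R3). [1 rule application]
umbyor: xanrho and jorxan → norrho (R3). Using R5, xanrho and norrho make umbyor. [2 rule applications]
norrho needs fewer.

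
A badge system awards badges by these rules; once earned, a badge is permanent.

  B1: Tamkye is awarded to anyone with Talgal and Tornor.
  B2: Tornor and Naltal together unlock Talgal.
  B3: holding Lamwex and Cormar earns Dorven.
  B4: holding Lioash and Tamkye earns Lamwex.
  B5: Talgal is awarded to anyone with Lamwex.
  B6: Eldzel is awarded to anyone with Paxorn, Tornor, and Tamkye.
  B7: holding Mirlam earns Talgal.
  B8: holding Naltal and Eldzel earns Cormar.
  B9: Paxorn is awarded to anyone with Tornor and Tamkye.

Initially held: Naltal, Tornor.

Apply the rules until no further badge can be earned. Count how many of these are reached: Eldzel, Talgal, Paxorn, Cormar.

4

With Tornor and Naltal, Talgal is earned (B2).
With Talgal and Tornor, Tamkye is earned (B1).
With Tornor and Tamkye, Paxorn is earned (B9).
With Paxorn, Tornor, and Tamkye, Eldzel is earned (B6).
With Naltal and Eldzel, Cormar is earned (B8).
Eldzel: reached.
Talgal: reached.
Paxorn: reached.
Cormar: reached.
All 4 are reached.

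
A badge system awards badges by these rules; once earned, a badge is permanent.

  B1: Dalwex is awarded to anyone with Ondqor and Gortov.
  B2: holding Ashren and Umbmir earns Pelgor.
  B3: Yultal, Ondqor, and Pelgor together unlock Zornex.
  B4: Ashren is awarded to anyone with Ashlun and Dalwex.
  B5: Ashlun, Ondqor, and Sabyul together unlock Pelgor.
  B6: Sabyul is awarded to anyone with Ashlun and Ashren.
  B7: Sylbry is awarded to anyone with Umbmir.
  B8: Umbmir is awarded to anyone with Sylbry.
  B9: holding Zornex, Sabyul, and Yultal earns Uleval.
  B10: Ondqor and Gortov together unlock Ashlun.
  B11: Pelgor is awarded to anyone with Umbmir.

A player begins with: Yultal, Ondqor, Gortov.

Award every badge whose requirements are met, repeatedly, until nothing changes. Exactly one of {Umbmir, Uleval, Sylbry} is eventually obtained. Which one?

With Ondqor and Gortov, Ashlun is earned (B10).
With Ondqor and Gortov, Dalwex is earned (B1).
With Ashlun and Dalwex, Ashren is earned (B4).
With Ashlun and Ashren, Sabyul is earned (B6).
With Ashlun, Ondqor, and Sabyul, Pelgor is earned (B5).
With Yultal, Ondqor, and Pelgor, Zornex is earned (B3).
With Zornex, Sabyul, and Yultal, Uleval is earned (B9).
Umbmir would need Sylbry (B8), but Sylbry is never earned. Sylbry would need Umbmir (B7), but Umbmir is never earned.

Uleval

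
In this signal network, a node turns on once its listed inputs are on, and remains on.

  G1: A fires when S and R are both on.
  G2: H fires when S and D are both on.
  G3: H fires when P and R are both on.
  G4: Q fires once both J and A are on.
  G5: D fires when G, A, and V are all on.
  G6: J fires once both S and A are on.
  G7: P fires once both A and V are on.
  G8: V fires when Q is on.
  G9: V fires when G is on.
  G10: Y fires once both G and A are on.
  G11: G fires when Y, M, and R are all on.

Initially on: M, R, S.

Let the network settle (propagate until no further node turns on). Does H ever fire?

Yes

S and R are on, so A fires (G1).
S and A are on, so J fires (G6).
J and A are on, so Q fires (G4).
Q is on, so V fires (G8).
A and V are on, so P fires (G7).
G3: P and R on → H on.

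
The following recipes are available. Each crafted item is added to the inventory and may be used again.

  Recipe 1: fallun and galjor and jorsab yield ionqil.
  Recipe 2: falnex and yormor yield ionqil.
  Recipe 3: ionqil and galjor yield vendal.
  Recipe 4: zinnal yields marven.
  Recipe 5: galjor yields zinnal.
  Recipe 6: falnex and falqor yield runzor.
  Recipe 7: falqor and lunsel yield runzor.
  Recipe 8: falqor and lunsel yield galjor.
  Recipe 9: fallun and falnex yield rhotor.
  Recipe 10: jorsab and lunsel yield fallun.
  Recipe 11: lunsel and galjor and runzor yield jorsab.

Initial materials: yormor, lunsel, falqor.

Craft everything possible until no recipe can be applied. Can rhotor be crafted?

No

rhotor would need fallun and falnex (Recipe 9), but falnex is never obtained.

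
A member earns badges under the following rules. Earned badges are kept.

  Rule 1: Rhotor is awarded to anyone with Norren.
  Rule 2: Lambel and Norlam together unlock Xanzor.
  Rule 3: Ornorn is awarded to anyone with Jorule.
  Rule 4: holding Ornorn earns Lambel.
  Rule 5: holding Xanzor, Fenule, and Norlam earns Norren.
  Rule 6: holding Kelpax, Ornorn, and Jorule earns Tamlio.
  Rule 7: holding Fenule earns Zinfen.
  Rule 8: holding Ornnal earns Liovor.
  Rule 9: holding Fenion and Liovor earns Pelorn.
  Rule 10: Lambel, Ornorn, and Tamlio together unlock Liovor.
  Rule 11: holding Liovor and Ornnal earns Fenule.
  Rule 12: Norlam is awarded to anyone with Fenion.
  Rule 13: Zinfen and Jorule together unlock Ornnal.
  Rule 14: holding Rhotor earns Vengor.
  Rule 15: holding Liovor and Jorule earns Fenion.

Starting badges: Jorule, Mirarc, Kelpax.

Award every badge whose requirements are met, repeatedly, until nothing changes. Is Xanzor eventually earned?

With Jorule, Ornorn is earned (Rule 3).
With Kelpax, Ornorn, and Jorule, Tamlio is earned (Rule 6).
With Ornorn, Lambel is earned (Rule 4).
With Lambel, Ornorn, and Tamlio, Liovor is earned (Rule 10).
With Liovor and Jorule, Fenion is earned (Rule 15).
With Fenion, Norlam is earned (Rule 12).
With Lambel and Norlam, Xanzor is earned (Rule 2).

Yes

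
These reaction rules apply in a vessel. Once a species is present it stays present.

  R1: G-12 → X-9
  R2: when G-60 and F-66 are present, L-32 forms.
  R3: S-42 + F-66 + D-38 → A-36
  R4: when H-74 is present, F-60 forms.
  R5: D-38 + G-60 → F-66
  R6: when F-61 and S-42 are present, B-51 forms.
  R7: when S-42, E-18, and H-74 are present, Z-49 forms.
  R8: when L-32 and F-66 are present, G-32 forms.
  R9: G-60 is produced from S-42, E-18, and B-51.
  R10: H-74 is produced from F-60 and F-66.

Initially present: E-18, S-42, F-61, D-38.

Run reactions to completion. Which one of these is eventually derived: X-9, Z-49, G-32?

F-61 and S-42 present → B-51 forms (R6).
S-42, E-18, and B-51 present → G-60 forms (R9).
D-38 and G-60 present → F-66 forms (R5).
G-60 and F-66 present → L-32 forms (R2).
L-32 and F-66 present → G-32 forms (R8).
Z-49 would need S-42, E-18, and H-74 (R7), but H-74 never forms. X-9 would need G-12 (R1), but G-12 never forms.

G-32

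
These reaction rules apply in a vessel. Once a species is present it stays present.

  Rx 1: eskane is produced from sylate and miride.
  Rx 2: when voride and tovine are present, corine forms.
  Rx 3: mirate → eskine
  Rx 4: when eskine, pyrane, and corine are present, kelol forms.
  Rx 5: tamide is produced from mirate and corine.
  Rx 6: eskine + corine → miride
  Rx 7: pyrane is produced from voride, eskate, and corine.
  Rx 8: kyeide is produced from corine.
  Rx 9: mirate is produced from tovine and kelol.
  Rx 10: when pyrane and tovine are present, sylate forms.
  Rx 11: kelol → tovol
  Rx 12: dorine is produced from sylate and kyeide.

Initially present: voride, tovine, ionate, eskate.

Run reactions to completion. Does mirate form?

No

mirate would need tovine and kelol (Rx 9), but kelol never forms.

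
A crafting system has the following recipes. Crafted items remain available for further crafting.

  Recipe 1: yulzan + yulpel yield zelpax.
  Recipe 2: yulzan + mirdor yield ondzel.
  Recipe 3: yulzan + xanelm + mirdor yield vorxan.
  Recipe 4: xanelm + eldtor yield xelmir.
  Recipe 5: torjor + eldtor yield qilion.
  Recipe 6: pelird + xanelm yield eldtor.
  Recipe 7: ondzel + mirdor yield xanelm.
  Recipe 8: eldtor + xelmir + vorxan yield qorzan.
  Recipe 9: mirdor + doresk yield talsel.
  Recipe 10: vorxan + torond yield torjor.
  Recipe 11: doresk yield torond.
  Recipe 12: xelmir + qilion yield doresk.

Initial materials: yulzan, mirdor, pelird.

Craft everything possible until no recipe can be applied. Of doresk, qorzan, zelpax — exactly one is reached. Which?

Using Recipe 2, yulzan and mirdor make ondzel.
ondzel + mirdor → xanelm (Recipe 7).
Using Recipe 3, yulzan, xanelm, and mirdor make vorxan.
Using Recipe 6, pelird and xanelm make eldtor.
Using Recipe 4, xanelm and eldtor make xelmir.
Using Recipe 8, eldtor, xelmir, and vorxan make qorzan.
zelpax would need yulzan and yulpel (Recipe 1), but yulpel is never obtained. doresk would need xelmir and qilion (Recipe 12), but qilion is never obtained.

qorzan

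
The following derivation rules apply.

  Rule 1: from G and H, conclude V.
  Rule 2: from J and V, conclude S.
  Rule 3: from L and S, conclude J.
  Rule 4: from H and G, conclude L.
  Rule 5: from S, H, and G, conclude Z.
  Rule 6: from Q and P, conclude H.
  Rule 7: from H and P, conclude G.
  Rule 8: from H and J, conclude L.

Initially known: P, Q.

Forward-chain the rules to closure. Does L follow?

Yes

From Q and P, Rule 6 gives H.
From H and P, Rule 7 gives G.
From H and G, Rule 4 gives L.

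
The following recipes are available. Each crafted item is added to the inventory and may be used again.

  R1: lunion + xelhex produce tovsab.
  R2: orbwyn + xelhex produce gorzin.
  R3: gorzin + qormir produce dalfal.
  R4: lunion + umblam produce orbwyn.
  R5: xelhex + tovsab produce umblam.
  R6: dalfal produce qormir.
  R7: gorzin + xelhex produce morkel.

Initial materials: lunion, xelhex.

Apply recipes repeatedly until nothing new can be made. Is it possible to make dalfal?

No

dalfal would need gorzin and qormir (R3), but qormir is never obtained.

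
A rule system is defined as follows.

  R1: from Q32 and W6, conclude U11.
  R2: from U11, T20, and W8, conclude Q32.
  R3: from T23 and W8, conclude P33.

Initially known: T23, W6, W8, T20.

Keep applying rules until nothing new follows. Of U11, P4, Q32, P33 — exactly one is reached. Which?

P33

T23 and W8 hold, so P33 follows (R3).
No rule produces P4, and it is not given. Q32 would need U11, T20, and W8 (R2), but U11 is never established. U11 would need Q32 and W6 (R1), but Q32 is never established.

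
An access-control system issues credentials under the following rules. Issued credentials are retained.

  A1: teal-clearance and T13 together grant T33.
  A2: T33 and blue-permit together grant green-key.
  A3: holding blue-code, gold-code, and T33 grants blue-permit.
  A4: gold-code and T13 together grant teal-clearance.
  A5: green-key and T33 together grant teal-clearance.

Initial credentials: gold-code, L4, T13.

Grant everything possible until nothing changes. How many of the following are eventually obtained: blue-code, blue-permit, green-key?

No rule produces blue-code, and it is not given.
blue-permit would need blue-code, gold-code, and T33 (A3), but blue-code is never granted.
green-key would need T33 and blue-permit (A2), but blue-permit is never granted.
None of the 3 are reached.

0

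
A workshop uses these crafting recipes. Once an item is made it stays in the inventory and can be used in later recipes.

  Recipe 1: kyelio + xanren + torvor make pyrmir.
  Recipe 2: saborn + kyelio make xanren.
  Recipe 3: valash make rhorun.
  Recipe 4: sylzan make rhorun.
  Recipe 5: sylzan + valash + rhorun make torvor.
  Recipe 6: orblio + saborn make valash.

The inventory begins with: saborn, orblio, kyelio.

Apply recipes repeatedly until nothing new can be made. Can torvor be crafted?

No

torvor would need sylzan, valash, and rhorun (Recipe 5), but sylzan is never obtained.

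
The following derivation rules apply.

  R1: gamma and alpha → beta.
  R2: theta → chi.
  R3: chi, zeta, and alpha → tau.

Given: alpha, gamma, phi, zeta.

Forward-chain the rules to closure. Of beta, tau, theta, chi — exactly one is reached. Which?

gamma and alpha hold, so beta follows (R1).
chi would need theta (R2), but theta is never established. No rule produces theta, and it is not given. tau would need chi, zeta, and alpha (R3), but chi is never established.

beta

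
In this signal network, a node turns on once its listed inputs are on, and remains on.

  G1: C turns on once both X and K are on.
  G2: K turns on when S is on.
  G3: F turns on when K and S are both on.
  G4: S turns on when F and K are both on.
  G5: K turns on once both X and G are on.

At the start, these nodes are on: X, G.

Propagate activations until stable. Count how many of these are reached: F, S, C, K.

2

G5: X and G on → K on.
X and K are on, so C turns on (G1).
F would need K and S (G3), but S never turns on.
S would need F and K (G4), but F never turns on.
C: reached.
K: reached.
Reached: C and K — 2 of the 4.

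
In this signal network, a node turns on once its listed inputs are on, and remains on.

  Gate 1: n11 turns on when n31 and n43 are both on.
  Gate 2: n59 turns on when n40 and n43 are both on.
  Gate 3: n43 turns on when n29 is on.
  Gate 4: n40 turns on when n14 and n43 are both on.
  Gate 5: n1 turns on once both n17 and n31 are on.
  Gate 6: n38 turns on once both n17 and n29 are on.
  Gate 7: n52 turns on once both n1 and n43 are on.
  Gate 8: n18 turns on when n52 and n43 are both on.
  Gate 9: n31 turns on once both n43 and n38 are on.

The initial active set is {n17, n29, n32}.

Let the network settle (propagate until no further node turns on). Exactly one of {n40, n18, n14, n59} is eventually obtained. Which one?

n18

Gate 6: n17 and n29 on → n38 on.
n29 is on, so n43 turns on (Gate 3).
n43 and n38 are on, so n31 turns on (Gate 9).
n17 and n31 are on, so n1 turns on (Gate 5).
n1 and n43 are on, so n52 turns on (Gate 7).
n52 and n43 are on, so n18 turns on (Gate 8).
n40 would need n14 and n43 (Gate 4), but n14 never turns on. No rule produces n14, and it is not given. n59 would need n40 and n43 (Gate 2), but n40 never turns on.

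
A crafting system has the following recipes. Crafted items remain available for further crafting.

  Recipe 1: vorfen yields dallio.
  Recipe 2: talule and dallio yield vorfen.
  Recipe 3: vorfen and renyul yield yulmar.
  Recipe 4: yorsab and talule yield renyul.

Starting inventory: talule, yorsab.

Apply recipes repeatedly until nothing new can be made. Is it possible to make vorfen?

vorfen would need talule and dallio (Recipe 2), but dallio is never obtained.

No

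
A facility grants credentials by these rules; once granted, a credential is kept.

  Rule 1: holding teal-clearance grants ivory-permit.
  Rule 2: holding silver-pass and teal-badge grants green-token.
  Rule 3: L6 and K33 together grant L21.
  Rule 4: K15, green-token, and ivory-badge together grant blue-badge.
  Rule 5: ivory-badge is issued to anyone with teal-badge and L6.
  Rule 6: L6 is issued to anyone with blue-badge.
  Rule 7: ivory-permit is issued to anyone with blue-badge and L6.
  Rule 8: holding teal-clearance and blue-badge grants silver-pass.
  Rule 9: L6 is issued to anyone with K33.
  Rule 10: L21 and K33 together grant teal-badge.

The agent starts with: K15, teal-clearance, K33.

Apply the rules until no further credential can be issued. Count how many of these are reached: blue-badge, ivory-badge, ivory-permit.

Holding K33 grants L6 (Rule 9).
Holding teal-clearance grants ivory-permit (Rule 1).
Holding L6 and K33 grants L21 (Rule 3).
Holding L21 and K33 grants teal-badge (Rule 10).
Holding teal-badge and L6 grants ivory-badge (Rule 5).
blue-badge would need K15, green-token, and ivory-badge (Rule 4), but green-token is never granted.
ivory-badge: reached.
ivory-permit: reached.
Reached: ivory-badge and ivory-permit — 2 of the 3.

2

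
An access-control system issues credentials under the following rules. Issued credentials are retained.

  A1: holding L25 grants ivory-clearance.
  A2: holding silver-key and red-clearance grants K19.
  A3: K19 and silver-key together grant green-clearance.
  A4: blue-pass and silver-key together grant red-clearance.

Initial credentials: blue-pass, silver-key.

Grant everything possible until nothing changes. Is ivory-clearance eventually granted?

No

ivory-clearance would need L25 (A1), but L25 is never granted.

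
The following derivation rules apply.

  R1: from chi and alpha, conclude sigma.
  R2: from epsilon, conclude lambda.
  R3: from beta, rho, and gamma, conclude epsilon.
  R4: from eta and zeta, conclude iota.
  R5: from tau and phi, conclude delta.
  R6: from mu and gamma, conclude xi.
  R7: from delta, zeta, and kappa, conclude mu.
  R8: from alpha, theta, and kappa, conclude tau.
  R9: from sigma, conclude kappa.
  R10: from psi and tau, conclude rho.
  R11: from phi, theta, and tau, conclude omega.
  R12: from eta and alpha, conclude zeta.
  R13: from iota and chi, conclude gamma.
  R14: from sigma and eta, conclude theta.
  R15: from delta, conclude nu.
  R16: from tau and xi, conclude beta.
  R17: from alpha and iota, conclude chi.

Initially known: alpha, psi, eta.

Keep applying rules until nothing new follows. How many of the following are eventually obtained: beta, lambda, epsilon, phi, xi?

0

beta would need tau and xi (R16), but xi is never established.
lambda would need epsilon (R2), but epsilon is never established.
epsilon would need beta, rho, and gamma (R3), but beta is never established.
No rule produces phi, and it is not given.
xi would need mu and gamma (R6), but mu is never established.
None of the 5 are reached.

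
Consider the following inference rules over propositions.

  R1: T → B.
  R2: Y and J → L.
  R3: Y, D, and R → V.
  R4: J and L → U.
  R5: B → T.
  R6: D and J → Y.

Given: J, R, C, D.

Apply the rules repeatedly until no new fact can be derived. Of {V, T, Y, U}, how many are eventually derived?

3

From D and J, R6 gives Y.
From Y and J, R2 gives L.
Y, D, and R hold, so V follows (R3).
From J and L, R4 gives U.
V: reached.
T would need B (R5), but B is never established.
Y: reached.
U: reached.
Reached: V, Y, and U — 3 of the 4.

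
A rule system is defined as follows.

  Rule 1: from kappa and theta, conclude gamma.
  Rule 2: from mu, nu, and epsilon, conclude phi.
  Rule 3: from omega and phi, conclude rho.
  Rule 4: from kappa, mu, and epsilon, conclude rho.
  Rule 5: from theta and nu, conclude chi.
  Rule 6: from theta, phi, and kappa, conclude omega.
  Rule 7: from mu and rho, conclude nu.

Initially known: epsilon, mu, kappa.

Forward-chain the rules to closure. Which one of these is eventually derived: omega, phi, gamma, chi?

phi

kappa, mu, and epsilon hold, so rho follows (Rule 4).
mu and rho hold, so nu follows (Rule 7).
mu, nu, and epsilon hold, so phi follows (Rule 2).
gamma would need kappa and theta (Rule 1), but theta is never established. chi would need theta and nu (Rule 5), but theta is never established. omega would need theta, phi, and kappa (Rule 6), but theta is never established.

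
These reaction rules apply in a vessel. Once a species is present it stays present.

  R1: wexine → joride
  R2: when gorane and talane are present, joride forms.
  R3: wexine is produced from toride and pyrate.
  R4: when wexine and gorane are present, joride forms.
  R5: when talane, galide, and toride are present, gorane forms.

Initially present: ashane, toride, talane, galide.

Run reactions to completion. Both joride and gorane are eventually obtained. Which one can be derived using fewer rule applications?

gorane: talane, galide, and toride present → gorane forms (R5). [1 rule application]
joride: talane, galide, and toride present → gorane forms (R5). gorane and talane present → joride forms (R2). [2 rule applications]
gorane needs fewer.

gorane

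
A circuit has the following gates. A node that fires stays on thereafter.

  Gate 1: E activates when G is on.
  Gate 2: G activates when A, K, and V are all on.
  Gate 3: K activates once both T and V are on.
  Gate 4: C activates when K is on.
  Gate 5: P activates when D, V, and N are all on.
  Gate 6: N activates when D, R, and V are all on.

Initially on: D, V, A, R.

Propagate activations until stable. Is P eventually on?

Gate 6: D, R, and V on → N on.
Gate 5: D, V, and N on → P on.

Yes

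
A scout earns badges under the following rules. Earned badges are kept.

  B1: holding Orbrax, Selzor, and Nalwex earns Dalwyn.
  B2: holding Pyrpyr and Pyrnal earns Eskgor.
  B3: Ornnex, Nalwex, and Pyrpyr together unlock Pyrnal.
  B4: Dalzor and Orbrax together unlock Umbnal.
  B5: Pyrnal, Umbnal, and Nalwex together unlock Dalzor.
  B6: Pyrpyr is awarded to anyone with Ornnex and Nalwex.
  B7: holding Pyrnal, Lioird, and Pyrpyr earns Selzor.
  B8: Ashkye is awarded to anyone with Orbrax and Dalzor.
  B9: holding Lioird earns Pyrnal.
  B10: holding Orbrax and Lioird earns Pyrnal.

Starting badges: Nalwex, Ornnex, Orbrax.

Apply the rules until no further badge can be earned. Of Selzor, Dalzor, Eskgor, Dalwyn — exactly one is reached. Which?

Eskgor

With Ornnex and Nalwex, Pyrpyr is earned (B6).
With Ornnex, Nalwex, and Pyrpyr, Pyrnal is earned (B3).
With Pyrpyr and Pyrnal, Eskgor is earned (B2).
Dalzor would need Pyrnal, Umbnal, and Nalwex (B5), but Umbnal is never earned. Selzor would need Pyrnal, Lioird, and Pyrpyr (B7), but Lioird is never earned. Dalwyn would need Orbrax, Selzor, and Nalwex (B1), but Selzor is never earned.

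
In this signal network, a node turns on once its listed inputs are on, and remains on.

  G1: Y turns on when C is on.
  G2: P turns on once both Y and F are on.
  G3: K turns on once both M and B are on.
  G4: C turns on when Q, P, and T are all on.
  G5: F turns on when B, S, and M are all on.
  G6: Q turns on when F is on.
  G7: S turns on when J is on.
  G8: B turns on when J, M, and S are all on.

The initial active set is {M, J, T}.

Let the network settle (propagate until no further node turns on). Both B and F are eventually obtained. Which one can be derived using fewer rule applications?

B

B: G7: J on → S on. J, M, and S are on, so B turns on (G8). [2 rule applications]
F: G7: J on → S on. G8: J, M, and S on → B on. B, S, and M are on, so F turns on (G5). [3 rule applications]
B needs fewer.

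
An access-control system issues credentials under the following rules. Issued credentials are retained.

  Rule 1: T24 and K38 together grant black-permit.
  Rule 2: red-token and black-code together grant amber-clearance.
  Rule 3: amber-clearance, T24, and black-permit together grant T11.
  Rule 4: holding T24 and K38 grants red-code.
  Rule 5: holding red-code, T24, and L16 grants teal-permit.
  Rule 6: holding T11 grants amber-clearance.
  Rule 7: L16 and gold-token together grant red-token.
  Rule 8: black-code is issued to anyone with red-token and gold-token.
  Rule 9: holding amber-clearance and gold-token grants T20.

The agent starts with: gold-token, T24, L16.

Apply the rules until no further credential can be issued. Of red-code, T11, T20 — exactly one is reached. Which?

Holding L16 and gold-token grants red-token (Rule 7).
Holding red-token and gold-token grants black-code (Rule 8).
Holding red-token and black-code grants amber-clearance (Rule 2).
Holding amber-clearance and gold-token grants T20 (Rule 9).
red-code would need T24 and K38 (Rule 4), but K38 is never granted. T11 would need amber-clearance, T24, and black-permit (Rule 3), but black-permit is never granted.

T20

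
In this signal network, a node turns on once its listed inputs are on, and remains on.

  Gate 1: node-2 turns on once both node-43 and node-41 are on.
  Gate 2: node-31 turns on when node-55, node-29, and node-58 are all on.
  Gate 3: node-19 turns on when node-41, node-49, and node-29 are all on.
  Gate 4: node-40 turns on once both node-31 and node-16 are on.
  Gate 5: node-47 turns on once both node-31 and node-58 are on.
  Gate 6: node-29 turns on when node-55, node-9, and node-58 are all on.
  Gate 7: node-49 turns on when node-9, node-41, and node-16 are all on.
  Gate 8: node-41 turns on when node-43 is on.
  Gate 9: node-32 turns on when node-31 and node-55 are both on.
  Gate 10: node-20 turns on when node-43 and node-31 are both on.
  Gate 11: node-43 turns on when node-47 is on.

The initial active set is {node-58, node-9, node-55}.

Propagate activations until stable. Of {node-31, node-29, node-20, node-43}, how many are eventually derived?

4

node-55, node-9, and node-58 are on, so node-29 turns on (Gate 6).
node-55, node-29, and node-58 are on, so node-31 turns on (Gate 2).
node-31 and node-58 are on, so node-47 turns on (Gate 5).
Gate 11: node-47 on → node-43 on.
node-43 and node-31 are on, so node-20 turns on (Gate 10).
node-31: reached.
node-29: reached.
node-20: reached.
node-43: reached.
All 4 are reached.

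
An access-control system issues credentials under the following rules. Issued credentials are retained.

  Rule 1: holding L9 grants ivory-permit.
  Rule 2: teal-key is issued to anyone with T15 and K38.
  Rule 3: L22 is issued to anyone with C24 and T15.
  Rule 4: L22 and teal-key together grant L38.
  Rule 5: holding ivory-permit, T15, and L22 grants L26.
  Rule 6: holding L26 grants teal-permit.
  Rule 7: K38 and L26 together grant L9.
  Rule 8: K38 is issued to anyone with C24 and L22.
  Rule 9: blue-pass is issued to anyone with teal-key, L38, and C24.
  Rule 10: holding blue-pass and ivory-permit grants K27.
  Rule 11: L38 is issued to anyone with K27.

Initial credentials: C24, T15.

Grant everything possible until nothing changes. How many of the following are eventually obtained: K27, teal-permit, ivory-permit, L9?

K27 would need blue-pass and ivory-permit (Rule 10), but ivory-permit is never granted.
teal-permit would need L26 (Rule 6), but L26 is never granted.
ivory-permit would need L9 (Rule 1), but L9 is never granted.
L9 would need K38 and L26 (Rule 7), but L26 is never granted.
None of the 4 are reached.

0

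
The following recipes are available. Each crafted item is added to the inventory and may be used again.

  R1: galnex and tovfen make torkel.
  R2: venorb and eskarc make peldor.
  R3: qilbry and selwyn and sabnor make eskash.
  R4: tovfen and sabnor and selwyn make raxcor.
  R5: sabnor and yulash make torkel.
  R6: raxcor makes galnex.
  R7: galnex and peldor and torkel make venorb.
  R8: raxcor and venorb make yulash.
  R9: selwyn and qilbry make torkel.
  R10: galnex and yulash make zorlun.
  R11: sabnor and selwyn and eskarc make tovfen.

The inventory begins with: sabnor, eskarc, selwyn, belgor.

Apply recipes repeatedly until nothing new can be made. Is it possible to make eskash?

No

eskash would need qilbry, selwyn, and sabnor (R3), but qilbry is never obtained.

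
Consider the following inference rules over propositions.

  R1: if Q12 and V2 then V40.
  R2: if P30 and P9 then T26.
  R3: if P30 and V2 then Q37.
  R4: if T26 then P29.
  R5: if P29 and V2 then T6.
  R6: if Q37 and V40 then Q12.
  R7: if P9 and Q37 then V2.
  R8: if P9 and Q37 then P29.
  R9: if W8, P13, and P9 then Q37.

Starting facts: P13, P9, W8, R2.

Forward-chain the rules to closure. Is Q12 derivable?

Q12 would need Q37 and V40 (R6), but V40 is never established.

No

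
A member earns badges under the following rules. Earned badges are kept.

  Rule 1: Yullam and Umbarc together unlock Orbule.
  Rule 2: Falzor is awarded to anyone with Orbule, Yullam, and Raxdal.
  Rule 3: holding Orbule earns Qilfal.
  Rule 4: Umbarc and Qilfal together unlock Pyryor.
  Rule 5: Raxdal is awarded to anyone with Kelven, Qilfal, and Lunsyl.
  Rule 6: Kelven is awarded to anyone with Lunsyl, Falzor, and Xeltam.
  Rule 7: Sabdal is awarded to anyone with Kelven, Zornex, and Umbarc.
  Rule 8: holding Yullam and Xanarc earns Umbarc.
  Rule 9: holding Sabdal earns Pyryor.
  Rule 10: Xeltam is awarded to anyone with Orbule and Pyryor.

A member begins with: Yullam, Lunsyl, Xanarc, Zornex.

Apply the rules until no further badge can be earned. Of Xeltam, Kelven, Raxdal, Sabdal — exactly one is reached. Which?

Xeltam

With Yullam and Xanarc, Umbarc is earned (Rule 8).
With Yullam and Umbarc, Orbule is earned (Rule 1).
With Orbule, Qilfal is earned (Rule 3).
With Umbarc and Qilfal, Pyryor is earned (Rule 4).
With Orbule and Pyryor, Xeltam is earned (Rule 10).
Kelven would need Lunsyl, Falzor, and Xeltam (Rule 6), but Falzor is never earned. Sabdal would need Kelven, Zornex, and Umbarc (Rule 7), but Kelven is never earned. Raxdal would need Kelven, Qilfal, and Lunsyl (Rule 5), but Kelven is never earned.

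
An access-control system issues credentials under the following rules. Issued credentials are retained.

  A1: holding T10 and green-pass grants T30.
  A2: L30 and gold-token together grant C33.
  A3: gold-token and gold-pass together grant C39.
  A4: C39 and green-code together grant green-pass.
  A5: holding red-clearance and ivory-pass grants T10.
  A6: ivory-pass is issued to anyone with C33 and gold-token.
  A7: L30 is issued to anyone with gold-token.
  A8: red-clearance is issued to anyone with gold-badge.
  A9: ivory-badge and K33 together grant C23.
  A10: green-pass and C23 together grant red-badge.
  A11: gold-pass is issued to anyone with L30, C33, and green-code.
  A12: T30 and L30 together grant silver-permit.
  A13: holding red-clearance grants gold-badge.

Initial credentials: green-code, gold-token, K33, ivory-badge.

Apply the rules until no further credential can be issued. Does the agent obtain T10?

No

T10 would need red-clearance and ivory-pass (A5), but red-clearance is never granted.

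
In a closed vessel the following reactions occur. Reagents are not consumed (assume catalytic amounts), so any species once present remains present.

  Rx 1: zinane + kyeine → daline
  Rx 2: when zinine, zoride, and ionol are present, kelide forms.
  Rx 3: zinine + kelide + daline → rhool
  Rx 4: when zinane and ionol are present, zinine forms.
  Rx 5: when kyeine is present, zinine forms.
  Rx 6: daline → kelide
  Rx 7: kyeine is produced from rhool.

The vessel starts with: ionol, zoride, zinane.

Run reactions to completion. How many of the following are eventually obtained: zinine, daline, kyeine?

1

zinane and ionol present → zinine forms (Rx 4).
zinine: reached.
daline would need zinane and kyeine (Rx 1), but kyeine never forms.
kyeine would need rhool (Rx 7), but rhool never forms.
Reached: zinine — 1 of the 3.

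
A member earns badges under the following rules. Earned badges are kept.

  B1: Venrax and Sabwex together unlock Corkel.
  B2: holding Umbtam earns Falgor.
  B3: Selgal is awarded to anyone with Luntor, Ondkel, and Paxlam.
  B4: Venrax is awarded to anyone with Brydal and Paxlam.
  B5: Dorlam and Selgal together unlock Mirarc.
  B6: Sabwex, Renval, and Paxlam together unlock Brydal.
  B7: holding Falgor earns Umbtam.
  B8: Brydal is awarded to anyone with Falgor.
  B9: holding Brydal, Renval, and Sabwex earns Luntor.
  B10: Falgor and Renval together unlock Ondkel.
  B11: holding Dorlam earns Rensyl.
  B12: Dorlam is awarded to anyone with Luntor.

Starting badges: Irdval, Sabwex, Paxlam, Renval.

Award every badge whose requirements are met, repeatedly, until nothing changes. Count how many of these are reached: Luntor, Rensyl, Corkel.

3

With Sabwex, Renval, and Paxlam, Brydal is earned (B6).
With Brydal, Renval, and Sabwex, Luntor is earned (B9).
With Brydal and Paxlam, Venrax is earned (B4).
With Venrax and Sabwex, Corkel is earned (B1).
With Luntor, Dorlam is earned (B12).
With Dorlam, Rensyl is earned (B11).
Luntor: reached.
Rensyl: reached.
Corkel: reached.
All 3 are reached.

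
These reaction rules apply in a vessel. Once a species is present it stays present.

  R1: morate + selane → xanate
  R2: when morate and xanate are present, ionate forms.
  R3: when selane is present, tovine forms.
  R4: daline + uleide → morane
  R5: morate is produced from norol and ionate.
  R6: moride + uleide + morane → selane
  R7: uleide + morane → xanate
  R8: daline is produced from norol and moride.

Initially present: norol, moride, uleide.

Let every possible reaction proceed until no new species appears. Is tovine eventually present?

Yes

norol and moride present → daline forms (R8).
daline and uleide present → morane forms (R4).
moride, uleide, and morane present → selane forms (R6).
selane present → tovine forms (R3).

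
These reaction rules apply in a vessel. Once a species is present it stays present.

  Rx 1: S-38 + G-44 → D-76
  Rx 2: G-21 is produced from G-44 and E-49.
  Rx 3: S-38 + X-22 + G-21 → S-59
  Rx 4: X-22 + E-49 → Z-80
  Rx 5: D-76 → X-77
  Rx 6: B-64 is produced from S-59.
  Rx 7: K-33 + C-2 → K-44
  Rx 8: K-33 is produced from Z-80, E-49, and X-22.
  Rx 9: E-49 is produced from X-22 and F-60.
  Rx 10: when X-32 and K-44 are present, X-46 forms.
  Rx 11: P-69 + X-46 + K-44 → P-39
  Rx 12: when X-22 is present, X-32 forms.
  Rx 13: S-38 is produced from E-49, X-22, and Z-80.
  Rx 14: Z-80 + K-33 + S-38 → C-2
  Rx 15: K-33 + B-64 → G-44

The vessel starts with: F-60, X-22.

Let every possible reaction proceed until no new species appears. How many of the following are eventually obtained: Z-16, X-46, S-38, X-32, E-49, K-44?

X-22 and F-60 present → E-49 forms (Rx 9).
X-22 present → X-32 forms (Rx 12).
X-22 and E-49 present → Z-80 forms (Rx 4).
Z-80, E-49, and X-22 present → K-33 forms (Rx 8).
E-49, X-22, and Z-80 present → S-38 forms (Rx 13).
Z-80, K-33, and S-38 present → C-2 forms (Rx 14).
K-33 and C-2 present → K-44 forms (Rx 7).
X-32 and K-44 present → X-46 forms (Rx 10).
No rule produces Z-16, and it is not given.
X-46: reached.
S-38: reached.
X-32: reached.
E-49: reached.
K-44: reached.
Reached: X-46, S-38, X-32, E-49, and K-44 — 5 of the 6.

5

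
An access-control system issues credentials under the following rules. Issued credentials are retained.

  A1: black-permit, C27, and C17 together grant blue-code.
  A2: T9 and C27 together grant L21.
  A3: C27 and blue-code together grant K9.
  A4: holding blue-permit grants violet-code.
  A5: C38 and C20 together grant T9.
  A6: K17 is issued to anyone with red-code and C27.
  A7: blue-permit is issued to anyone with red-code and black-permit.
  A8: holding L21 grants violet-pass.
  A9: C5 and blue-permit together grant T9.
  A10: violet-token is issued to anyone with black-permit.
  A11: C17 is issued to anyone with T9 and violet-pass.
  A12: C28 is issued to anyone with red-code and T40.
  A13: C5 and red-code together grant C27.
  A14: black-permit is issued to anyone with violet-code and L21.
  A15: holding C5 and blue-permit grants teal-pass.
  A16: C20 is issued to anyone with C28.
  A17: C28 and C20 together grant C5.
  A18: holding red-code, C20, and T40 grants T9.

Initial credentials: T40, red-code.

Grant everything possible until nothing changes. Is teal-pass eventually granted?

No

teal-pass would need C5 and blue-permit (A15), but blue-permit is never granted.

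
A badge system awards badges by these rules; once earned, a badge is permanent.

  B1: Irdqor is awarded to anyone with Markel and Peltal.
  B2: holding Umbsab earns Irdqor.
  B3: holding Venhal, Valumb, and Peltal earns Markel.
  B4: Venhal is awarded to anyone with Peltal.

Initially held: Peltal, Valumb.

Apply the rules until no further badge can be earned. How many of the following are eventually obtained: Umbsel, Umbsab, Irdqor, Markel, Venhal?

With Peltal, Venhal is earned (B4).
With Venhal, Valumb, and Peltal, Markel is earned (B3).
With Markel and Peltal, Irdqor is earned (B1).
No rule produces Umbsel, and it is not given.
No rule produces Umbsab, and it is not given.
Irdqor: reached.
Markel: reached.
Venhal: reached.
Reached: Irdqor, Markel, and Venhal — 3 of the 5.

3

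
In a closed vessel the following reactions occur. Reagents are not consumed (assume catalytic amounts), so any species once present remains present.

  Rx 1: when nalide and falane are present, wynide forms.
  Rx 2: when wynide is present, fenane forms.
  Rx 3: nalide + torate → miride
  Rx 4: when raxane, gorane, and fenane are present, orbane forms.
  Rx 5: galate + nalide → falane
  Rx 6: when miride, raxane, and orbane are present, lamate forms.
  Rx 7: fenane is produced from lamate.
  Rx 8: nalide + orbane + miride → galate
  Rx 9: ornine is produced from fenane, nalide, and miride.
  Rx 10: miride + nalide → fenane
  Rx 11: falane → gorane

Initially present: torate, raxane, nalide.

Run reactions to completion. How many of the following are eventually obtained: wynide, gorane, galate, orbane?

0

wynide would need nalide and falane (Rx 1), but falane never forms.
gorane would need falane (Rx 11), but falane never forms.
galate would need nalide, orbane, and miride (Rx 8), but orbane never forms.
orbane would need raxane, gorane, and fenane (Rx 4), but gorane never forms.
None of the 4 are reached.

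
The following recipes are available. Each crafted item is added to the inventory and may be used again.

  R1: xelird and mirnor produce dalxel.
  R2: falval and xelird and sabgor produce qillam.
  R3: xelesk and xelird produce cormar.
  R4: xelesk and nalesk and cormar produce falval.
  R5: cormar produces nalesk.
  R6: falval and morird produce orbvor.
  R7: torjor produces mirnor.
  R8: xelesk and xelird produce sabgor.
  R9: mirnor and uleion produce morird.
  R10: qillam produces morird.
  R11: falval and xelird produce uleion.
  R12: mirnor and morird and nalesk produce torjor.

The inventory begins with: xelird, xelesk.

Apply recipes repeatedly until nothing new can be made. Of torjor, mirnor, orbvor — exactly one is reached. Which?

Using R3, xelesk and xelird make cormar.
Using R8, xelesk and xelird make sabgor.
Using R5, cormar makes nalesk.
Using R4, xelesk, nalesk, and cormar make falval.
Using R2, falval, xelird, and sabgor make qillam.
Using R10, qillam makes morird.
Using R6, falval and morird make orbvor.
mirnor would need torjor (R7), but torjor is never obtained. torjor would need mirnor, morird, and nalesk (R12), but mirnor is never obtained.

orbvor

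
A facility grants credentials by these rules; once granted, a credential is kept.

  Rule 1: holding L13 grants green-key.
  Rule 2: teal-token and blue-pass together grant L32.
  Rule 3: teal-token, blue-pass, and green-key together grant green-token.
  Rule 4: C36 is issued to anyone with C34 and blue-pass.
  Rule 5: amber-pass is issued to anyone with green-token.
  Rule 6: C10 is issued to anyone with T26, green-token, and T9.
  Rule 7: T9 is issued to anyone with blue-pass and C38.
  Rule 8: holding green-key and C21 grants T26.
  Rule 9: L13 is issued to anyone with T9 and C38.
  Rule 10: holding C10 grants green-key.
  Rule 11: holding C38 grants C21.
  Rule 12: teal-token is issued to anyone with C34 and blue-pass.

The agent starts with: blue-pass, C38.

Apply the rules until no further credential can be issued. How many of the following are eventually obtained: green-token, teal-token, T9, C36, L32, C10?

1

Holding blue-pass and C38 grants T9 (Rule 7).
green-token would need teal-token, blue-pass, and green-key (Rule 3), but teal-token is never granted.
teal-token would need C34 and blue-pass (Rule 12), but C34 is never granted.
T9: reached.
C36 would need C34 and blue-pass (Rule 4), but C34 is never granted.
L32 would need teal-token and blue-pass (Rule 2), but teal-token is never granted.
C10 would need T26, green-token, and T9 (Rule 6), but green-token is never granted.
Reached: T9 — 1 of the 6.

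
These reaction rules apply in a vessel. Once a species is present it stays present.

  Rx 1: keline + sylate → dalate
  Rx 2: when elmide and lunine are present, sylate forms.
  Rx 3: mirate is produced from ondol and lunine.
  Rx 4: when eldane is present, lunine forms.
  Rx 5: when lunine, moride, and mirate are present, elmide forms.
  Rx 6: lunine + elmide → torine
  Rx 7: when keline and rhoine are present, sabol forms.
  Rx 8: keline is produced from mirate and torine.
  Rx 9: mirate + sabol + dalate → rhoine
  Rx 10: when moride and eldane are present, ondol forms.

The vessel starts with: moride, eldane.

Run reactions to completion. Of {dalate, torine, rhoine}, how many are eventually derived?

moride and eldane present → ondol forms (Rx 10).
eldane present → lunine forms (Rx 4).
ondol and lunine present → mirate forms (Rx 3).
lunine, moride, and mirate present → elmide forms (Rx 5).
elmide and lunine present → sylate forms (Rx 2).
lunine and elmide present → torine forms (Rx 6).
mirate and torine present → keline forms (Rx 8).
keline and sylate present → dalate forms (Rx 1).
dalate: reached.
torine: reached.
rhoine would need mirate, sabol, and dalate (Rx 9), but sabol never forms.
Reached: dalate and torine — 2 of the 3.

2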